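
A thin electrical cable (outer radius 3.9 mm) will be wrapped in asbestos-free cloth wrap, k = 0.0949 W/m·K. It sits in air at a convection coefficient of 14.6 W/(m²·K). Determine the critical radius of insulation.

r_cr ≈ 6.5 mm

For a cylinder r_cr = k/h = 0.0949/14.6
r_cr = 6.5 mm; since the bare radius (3.9 mm) is below r_cr, adding a thin layer of insulation will *increase* heat loss.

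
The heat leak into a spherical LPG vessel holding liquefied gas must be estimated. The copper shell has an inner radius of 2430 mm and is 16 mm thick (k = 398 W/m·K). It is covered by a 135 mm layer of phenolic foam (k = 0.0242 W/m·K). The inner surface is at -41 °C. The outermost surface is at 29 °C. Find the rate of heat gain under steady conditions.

Each spherical layer contributes R = (1/r_i − 1/r_o)/(4πk):
R_copper shell = (1/2.43 − 1/2.446)/(4π×398) = 5.382×10^-7 K/W
R_phenolic foam = (1/2.446 − 1/2.581)/(4π×0.0242) = 0.07032 K/W
R_total = 0.07032 K/W
Q = ΔT/R_total = 70/0.07032

Q ≈ 995 W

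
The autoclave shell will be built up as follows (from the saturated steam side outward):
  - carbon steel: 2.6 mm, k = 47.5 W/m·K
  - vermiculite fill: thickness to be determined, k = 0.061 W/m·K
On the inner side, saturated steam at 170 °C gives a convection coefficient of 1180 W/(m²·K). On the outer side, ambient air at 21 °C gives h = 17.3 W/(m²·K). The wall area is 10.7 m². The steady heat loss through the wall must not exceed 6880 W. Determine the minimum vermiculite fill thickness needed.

L ≈ 10.6 mm

Using the resistance-network approach (series):
R_inner film = 1/(h_i·A) = 1/(1180×10.7) = 7.92×10^-5 K/W
R_carbon steel = L/(kA) = 0.0026/(47.5×10.7) = 5.116×10^-6 K/W
R_outer film = 1/(h_o·A) = 1/(17.3×10.7) = 0.005402 K/W
Sum of the known resistances R_other = 0.005487 K/W
Required total resistance R_tot = ΔT/Q_allow = 149/6880 = 0.02166 K/W
R_vermiculite fill = R_tot − R_other = 0.01617 K/W
L = R·k·A = 0.01617×0.061×10.7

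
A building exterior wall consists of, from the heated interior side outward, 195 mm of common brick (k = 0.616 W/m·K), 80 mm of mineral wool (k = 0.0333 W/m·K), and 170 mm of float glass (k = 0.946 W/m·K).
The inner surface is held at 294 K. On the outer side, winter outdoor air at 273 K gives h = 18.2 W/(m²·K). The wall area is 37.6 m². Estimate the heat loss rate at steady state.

Q ≈ 267 W

Thermal resistances in series:
R_common brick = L/(kA) = 0.195/(0.616×37.6) = 0.008419 K/W
R_mineral wool = L/(kA) = 0.08/(0.0333×37.6) = 0.06389 K/W
R_float glass = L/(kA) = 0.17/(0.946×37.6) = 0.004779 K/W
R_outer film = 1/(h_o·A) = 1/(18.2×37.6) = 0.001461 K/W
R_total = 0.07855 K/W
Q = ΔT / R_total = 21 / 0.07855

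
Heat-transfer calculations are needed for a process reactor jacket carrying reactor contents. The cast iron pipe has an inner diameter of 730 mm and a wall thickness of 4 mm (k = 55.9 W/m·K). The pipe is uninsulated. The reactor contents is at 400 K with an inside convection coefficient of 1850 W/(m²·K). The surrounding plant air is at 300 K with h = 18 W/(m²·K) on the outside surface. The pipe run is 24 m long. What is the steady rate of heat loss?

Per-layer cylindrical resistances, series-summed:
R_inner film = 1/(h_i·2πr₁L) = 1/(1850×2π×0.365×24) = 9.821×10^-6 K/W
R_cast iron pipe wall = ln(369/365)/(2π×55.9×24) = 1.293×10^-6 K/W
R_outer film = 1/(h_o·2πr_oL) = 1/(18×2π×0.369×24) = 9.984×10^-4 K/W
R_total = 0.00101 K/W
Q = ΔT/R_total = 100/0.00101

Q ≈ 99100 W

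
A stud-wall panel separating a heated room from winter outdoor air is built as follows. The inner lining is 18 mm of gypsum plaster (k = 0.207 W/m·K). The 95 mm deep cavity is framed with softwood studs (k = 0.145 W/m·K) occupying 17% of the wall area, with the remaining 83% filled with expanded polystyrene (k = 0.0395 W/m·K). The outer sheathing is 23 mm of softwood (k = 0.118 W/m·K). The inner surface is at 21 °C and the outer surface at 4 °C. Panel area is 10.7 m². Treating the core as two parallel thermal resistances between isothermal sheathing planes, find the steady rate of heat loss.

Q ≈ 94 W

Sheathing layers in series; stud and cavity paths in parallel between them.
R_inner = 0.018/(0.207×10.7) = 0.008127 K/W
R_stud  = 0.095/(0.145×0.17×10.7) = 0.3602 K/W
R_cav   = 0.095/(0.0395×0.83×10.7) = 0.2708 K/W
1/R_core = 1/R_stud + 1/R_cav → R_core = 0.1546 K/W
R_outer = 0.023/(0.118×10.7) = 0.01822 K/W
R_total = 0.1809 K/W
Q = ΔT/R_total = 17/0.1809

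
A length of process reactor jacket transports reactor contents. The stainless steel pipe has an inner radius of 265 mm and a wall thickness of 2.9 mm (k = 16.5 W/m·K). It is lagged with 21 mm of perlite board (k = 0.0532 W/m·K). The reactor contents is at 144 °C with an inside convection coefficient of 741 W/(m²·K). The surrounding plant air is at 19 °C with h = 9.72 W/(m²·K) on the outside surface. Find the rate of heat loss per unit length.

q′ ≈ 441 W/m

Per-layer cylindrical resistances, series-summed:
R_inner film = 1/(h_i·2πr₁L) = 1/(741×2π×0.265×1) = 8.105×10^-4 K/W
R_stainless steel pipe wall = ln(267.9/265)/(2π×16.5×1) = 1.05×10^-4 K/W
R_perlite board = ln(288.9/267.9)/(2π×0.0532×1) = 0.2258 K/W
R_outer film = 1/(h_o·2πr_oL) = 1/(9.72×2π×0.2889×1) = 0.05668 K/W
R_total = 0.2834 K/W
Q = ΔT/R_total = 125/0.2834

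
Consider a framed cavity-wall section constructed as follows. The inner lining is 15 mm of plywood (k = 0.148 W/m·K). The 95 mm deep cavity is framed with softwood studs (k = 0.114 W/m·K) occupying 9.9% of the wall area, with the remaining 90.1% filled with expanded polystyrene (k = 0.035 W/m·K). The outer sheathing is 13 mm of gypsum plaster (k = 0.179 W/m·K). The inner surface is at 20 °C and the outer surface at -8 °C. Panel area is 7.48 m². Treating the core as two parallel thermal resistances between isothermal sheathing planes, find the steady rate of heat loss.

Q ≈ 87.5 W

Sheathing layers in series; stud and cavity paths in parallel between them.
R_inner = 0.015/(0.148×7.48) = 0.01355 K/W
R_stud  = 0.095/(0.114×0.099×7.48) = 1.125 K/W
R_cav   = 0.095/(0.035×0.901×7.48) = 0.4027 K/W
1/R_core = 1/R_stud + 1/R_cav → R_core = 0.2966 K/W
R_outer = 0.013/(0.179×7.48) = 0.009709 K/W
R_total = 0.3199 K/W
Q = ΔT/R_total = 28/0.3199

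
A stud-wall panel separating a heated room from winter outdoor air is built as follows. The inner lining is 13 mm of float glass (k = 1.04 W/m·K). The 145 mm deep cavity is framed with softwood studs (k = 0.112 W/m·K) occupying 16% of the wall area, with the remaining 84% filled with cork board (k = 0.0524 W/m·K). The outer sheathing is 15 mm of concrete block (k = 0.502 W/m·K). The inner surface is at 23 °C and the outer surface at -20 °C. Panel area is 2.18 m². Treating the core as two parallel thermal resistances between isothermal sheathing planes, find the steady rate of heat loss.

Q ≈ 39.3 W

Sheathing layers in series; stud and cavity paths in parallel between them.
R_inner = 0.013/(1.04×2.18) = 0.005734 K/W
R_stud  = 0.145/(0.112×0.16×2.18) = 3.712 K/W
R_cav   = 0.145/(0.0524×0.84×2.18) = 1.511 K/W
1/R_core = 1/R_stud + 1/R_cav → R_core = 1.074 K/W
R_outer = 0.015/(0.502×2.18) = 0.01371 K/W
R_total = 1.093 K/W
Q = ΔT/R_total = 43/1.093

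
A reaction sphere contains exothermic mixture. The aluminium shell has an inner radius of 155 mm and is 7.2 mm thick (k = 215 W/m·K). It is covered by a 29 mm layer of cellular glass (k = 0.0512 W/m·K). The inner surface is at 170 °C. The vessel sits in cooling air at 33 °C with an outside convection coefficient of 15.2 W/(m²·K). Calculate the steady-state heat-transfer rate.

Q ≈ 85.8 W

For a spherical shell R = (1/r₁ − 1/r₂)/(4πk); film R = 1/(h·4πr²). In series:
R_aluminium shell = (1/0.155 − 1/0.1622)/(4π×215) = 1.06×10^-4 K/W
R_cellular glass = (1/0.1622 − 1/0.1912)/(4π×0.0512) = 1.453 K/W
R_outer film = 1/(h·4πr_o²) = 1/(15.2×4π×0.1912²) = 0.1432 K/W
R_total = 1.597 K/W
Q = ΔT/R_total = 137/1.597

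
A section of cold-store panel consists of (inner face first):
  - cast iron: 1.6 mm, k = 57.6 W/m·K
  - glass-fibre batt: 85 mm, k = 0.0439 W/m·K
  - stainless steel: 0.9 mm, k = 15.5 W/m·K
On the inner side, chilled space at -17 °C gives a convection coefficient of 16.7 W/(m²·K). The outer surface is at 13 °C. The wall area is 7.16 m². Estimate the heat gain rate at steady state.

Q ≈ 108 W

Model the wall as resistances in series:
R_inner film = 1/(h_i·A) = 1/(16.7×7.16) = 0.008363 K/W
R_cast iron = L/(kA) = 0.0016/(57.6×7.16) = 3.88×10^-6 K/W
R_glass-fibre batt = L/(kA) = 0.085/(0.0439×7.16) = 0.2704 K/W
R_stainless steel = L/(kA) = 0.0009/(15.5×7.16) = 8.11×10^-6 K/W
R_total = 0.2788 K/W
Q = ΔT / R_total = 30 / 0.2788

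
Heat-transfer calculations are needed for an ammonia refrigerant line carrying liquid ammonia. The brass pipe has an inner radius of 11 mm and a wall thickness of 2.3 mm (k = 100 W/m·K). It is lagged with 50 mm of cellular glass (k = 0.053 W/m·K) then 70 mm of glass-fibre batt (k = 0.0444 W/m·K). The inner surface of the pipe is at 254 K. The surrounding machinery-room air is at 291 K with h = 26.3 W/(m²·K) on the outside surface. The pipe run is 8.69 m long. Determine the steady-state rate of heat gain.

For a radial system each layer contributes R = ln(r_out/r_in)/(2πkL); films add R = 1/(hA).
R_brass pipe wall = ln(13.3/11)/(2π×100×8.69) = 3.477×10^-5 K/W
R_cellular glass = ln(63.3/13.3)/(2π×0.053×8.69) = 0.5391 K/W
R_glass-fibre batt = ln(133.3/63.3)/(2π×0.0444×8.69) = 0.3072 K/W
R_outer film = 1/(h_o·2πr_oL) = 1/(26.3×2π×0.1333×8.69) = 0.005224 K/W
R_total = 0.8516 K/W
Q = ΔT/R_total = 37/0.8516

Q ≈ 43.4 W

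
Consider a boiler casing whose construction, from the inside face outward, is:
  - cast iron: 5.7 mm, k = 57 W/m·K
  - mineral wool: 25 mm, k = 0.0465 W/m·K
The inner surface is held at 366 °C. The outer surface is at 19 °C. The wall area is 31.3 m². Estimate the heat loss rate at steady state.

Q ≈ 20200 W

Treating each layer as a thermal resistance in series:
R_cast iron = L/(kA) = 0.0057/(57×31.3) = 3.195×10^-6 K/W
R_mineral wool = L/(kA) = 0.025/(0.0465×31.3) = 0.01718 K/W
R_total = 0.01718 K/W
Q = ΔT / R_total = 347 / 0.01718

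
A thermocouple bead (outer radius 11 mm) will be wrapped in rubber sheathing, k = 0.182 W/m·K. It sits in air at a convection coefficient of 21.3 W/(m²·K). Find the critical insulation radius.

For a sphere r_cr = 2k/h = 2×0.182/21.3
r_cr = 17.1 mm; since the bare radius (11 mm) is below r_cr, adding a thin layer of insulation will *increase* heat loss.

r_cr ≈ 17.1 mm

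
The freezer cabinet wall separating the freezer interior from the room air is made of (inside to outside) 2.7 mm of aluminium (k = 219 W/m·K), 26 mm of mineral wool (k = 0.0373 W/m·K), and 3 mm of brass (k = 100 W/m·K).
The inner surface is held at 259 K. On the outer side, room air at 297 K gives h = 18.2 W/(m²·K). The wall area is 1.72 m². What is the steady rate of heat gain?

Model the wall as resistances in series:
R_aluminium = L/(kA) = 0.0027/(219×1.72) = 7.168×10^-6 K/W
R_mineral wool = L/(kA) = 0.026/(0.0373×1.72) = 0.4053 K/W
R_brass = L/(kA) = 0.003/(100×1.72) = 1.744×10^-5 K/W
R_outer film = 1/(h_o·A) = 1/(18.2×1.72) = 0.03194 K/W
R_total = 0.4372 K/W
Q = ΔT / R_total = 38 / 0.4372

Q ≈ 86.9 W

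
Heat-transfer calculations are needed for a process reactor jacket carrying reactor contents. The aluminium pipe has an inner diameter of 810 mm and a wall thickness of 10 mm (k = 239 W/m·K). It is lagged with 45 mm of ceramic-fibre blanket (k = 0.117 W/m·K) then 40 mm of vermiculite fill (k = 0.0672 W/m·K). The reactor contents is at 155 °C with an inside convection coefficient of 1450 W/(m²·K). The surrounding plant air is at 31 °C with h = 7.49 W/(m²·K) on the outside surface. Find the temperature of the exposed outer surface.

T ≈ 44.9 °C

Cylindrical conduction, so R = ln(r₂/r₁)/(2πkL) per layer, in series:
R_inner film = 1/(h_i·2πr₁L) = 1/(1450×2π×0.405×1) = 2.71×10^-4 K/W
R_aluminium pipe wall = ln(415/405)/(2π×239×1) = 1.624×10^-5 K/W
R_ceramic-fibre blanket = ln(460/415)/(2π×0.117×1) = 0.14 K/W
R_vermiculite fill = ln(500/460)/(2π×0.0672×1) = 0.1975 K/W
R_outer film = 1/(h_o·2πr_oL) = 1/(7.49×2π×0.5×1) = 0.0425 K/W
R_total = 0.3803 K/W
Q = ΔT/R_total = 124/0.3803
Q = 326 W/m
T_interface = T_inner − Q·ΣR(inner→interface) = 155 − 326×0.3378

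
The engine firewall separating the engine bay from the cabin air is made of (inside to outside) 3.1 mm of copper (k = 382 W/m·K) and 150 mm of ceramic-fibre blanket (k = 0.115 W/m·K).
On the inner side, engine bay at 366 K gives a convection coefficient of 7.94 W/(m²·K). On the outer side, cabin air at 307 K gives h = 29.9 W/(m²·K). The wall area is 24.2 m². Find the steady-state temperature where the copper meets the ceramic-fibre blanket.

T ≈ 361 K

Thermal resistances in series:
R_inner film = 1/(h_i·A) = 1/(7.94×24.2) = 0.005204 K/W
R_copper = L/(kA) = 0.0031/(382×24.2) = 3.353×10^-7 K/W
R_ceramic-fibre blanket = L/(kA) = 0.15/(0.115×24.2) = 0.0539 K/W
R_outer film = 1/(h_o·A) = 1/(29.9×24.2) = 0.001382 K/W
R_total = 0.06049 K/W;  Q = ΔT/R_total = 59/0.06049 = 975.4 W
T_interface = T_inner − Q·ΣR(inner→interface) = 366 − 975×0.005205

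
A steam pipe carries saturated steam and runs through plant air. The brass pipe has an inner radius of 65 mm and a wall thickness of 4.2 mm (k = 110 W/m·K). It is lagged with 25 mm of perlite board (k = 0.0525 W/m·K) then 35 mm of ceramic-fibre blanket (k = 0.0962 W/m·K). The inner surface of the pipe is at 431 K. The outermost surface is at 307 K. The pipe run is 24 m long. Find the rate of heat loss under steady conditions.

For a radial system each layer contributes R = ln(r_out/r_in)/(2πkL); films add R = 1/(hA).
R_brass pipe wall = ln(69.2/65)/(2π×110×24) = 3.775×10^-6 K/W
R_perlite board = ln(94.2/69.2)/(2π×0.0525×24) = 0.03896 K/W
R_ceramic-fibre blanket = ln(129.2/94.2)/(2π×0.0962×24) = 0.02178 K/W
R_total = 0.06074 K/W
Q = ΔT/R_total = 124/0.06074

Q ≈ 2040 W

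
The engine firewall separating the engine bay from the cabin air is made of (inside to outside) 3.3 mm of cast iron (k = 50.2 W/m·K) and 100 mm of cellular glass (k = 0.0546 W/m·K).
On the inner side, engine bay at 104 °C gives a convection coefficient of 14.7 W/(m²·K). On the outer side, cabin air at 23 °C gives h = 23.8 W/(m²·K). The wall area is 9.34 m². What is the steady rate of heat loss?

Treating each layer as a thermal resistance in series:
R_inner film = 1/(h_i·A) = 1/(14.7×9.34) = 0.007283 K/W
R_cast iron = L/(kA) = 0.0033/(50.2×9.34) = 7.038×10^-6 K/W
R_cellular glass = L/(kA) = 0.1/(0.0546×9.34) = 0.1961 K/W
R_outer film = 1/(h_o·A) = 1/(23.8×9.34) = 0.004499 K/W
R_total = 0.2079 K/W
Q = ΔT / R_total = 81 / 0.2079

Q ≈ 390 W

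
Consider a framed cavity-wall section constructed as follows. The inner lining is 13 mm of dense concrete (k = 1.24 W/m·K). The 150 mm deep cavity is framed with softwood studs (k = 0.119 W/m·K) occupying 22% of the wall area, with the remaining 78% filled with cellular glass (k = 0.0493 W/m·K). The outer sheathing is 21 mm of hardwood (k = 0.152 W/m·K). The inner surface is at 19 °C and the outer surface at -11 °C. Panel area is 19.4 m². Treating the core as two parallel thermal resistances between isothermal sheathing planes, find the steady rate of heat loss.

Q ≈ 236 W

Sheathing layers in series; stud and cavity paths in parallel between them.
R_inner = 0.013/(1.24×19.4) = 5.404×10^-4 K/W
R_stud  = 0.15/(0.119×0.22×19.4) = 0.2953 K/W
R_cav   = 0.15/(0.0493×0.78×19.4) = 0.2011 K/W
1/R_core = 1/R_stud + 1/R_cav → R_core = 0.1196 K/W
R_outer = 0.021/(0.152×19.4) = 0.007122 K/W
R_total = 0.1273 K/W
Q = ΔT/R_total = 30/0.1273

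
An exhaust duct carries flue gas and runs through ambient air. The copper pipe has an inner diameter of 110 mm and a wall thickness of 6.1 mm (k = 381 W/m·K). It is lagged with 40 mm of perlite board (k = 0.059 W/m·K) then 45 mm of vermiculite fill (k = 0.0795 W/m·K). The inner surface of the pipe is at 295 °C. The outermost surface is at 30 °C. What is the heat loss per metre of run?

Cylindrical conduction, so R = ln(r₂/r₁)/(2πkL) per layer, in series:
R_copper pipe wall = ln(61.1/55)/(2π×381×1) = 4.394×10^-5 K/W
R_perlite board = ln(101.1/61.1)/(2π×0.059×1) = 1.358 K/W
R_vermiculite fill = ln(146.1/101.1)/(2π×0.0795×1) = 0.7371 K/W
R_total = 2.096 K/W
Q = ΔT/R_total = 265/2.096

q′ ≈ 126 W/m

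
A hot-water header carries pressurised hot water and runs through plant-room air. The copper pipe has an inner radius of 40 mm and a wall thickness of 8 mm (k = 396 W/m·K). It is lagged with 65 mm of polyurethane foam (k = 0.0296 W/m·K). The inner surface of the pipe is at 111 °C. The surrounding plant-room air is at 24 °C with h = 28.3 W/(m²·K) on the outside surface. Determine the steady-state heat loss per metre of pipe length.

Treating each annulus and film as a series resistance:
R_copper pipe wall = ln(48/40)/(2π×396×1) = 7.328×10^-5 K/W
R_polyurethane foam = ln(113/48)/(2π×0.0296×1) = 4.604 K/W
R_outer film = 1/(h_o·2πr_oL) = 1/(28.3×2π×0.113×1) = 0.04977 K/W
R_total = 4.653 K/W
Q = ΔT/R_total = 87/4.653

q′ ≈ 18.7 W/m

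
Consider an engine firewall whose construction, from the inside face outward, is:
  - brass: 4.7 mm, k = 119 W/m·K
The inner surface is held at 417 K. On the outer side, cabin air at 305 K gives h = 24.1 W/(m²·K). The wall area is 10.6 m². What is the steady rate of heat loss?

Thermal resistances in series:
R_brass = L/(kA) = 0.0047/(119×10.6) = 3.726×10^-6 K/W
R_outer film = 1/(h_o·A) = 1/(24.1×10.6) = 0.003915 K/W
R_total = 0.003918 K/W
Q = ΔT / R_total = 112 / 0.003918

Q ≈ 28600 W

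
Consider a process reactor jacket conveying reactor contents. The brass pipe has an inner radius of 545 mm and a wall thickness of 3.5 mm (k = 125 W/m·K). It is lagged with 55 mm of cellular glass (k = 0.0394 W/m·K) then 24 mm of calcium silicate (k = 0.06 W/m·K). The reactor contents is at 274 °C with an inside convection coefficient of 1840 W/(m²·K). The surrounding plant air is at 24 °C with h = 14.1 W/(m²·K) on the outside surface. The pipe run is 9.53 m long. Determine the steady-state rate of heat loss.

Q ≈ 4690 W

Per-layer cylindrical resistances, series-summed:
R_inner film = 1/(h_i·2πr₁L) = 1/(1840×2π×0.545×9.53) = 1.665×10^-5 K/W
R_brass pipe wall = ln(548.5/545)/(2π×125×9.53) = 8.553×10^-7 K/W
R_cellular glass = ln(603.5/548.5)/(2π×0.0394×9.53) = 0.0405 K/W
R_calcium silicate = ln(627.5/603.5)/(2π×0.06×9.53) = 0.01085 K/W
R_outer film = 1/(h_o·2πr_oL) = 1/(14.1×2π×0.6275×9.53) = 0.001888 K/W
R_total = 0.05326 K/W
Q = ΔT/R_total = 250/0.05326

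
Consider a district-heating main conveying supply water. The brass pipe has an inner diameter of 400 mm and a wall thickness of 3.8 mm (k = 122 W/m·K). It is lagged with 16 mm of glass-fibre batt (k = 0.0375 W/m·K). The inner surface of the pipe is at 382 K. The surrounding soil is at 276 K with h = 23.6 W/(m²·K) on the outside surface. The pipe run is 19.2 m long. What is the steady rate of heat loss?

Q ≈ 5790 W

Treating each annulus and film as a series resistance:
R_brass pipe wall = ln(203.8/200)/(2π×122×19.2) = 1.279×10^-6 K/W
R_glass-fibre batt = ln(219.8/203.8)/(2π×0.0375×19.2) = 0.01671 K/W
R_outer film = 1/(h_o·2πr_oL) = 1/(23.6×2π×0.2198×19.2) = 0.001598 K/W
R_total = 0.01831 K/W
Q = ΔT/R_total = 106/0.01831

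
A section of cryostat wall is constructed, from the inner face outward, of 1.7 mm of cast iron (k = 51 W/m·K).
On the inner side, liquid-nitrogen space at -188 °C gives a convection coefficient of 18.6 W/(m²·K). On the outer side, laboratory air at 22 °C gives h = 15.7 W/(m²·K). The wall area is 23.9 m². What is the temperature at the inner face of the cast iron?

Treating each layer as a thermal resistance in series:
R_inner film = 1/(h_i·A) = 1/(18.6×23.9) = 0.00225 K/W
R_cast iron = L/(kA) = 0.0017/(51×23.9) = 1.395×10^-6 K/W
R_outer film = 1/(h_o·A) = 1/(15.7×23.9) = 0.002665 K/W
R_total = 0.004916 K/W;  Q = ΔT/R_total = 210/0.004916 = 42720 W
T_interface = T_inner + Q·ΣR(inner→interface) = -188 + 42700×0.00225

T ≈ -91.9 °C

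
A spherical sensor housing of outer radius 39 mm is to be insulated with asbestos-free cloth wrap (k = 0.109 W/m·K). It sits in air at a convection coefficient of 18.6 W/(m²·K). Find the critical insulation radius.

r_cr ≈ 11.7 mm

For a sphere r_cr = 2k/h = 2×0.109/18.6
r_cr = 11.7 mm; since the bare radius (39 mm) is above r_cr, any added insulation will reduce heat loss.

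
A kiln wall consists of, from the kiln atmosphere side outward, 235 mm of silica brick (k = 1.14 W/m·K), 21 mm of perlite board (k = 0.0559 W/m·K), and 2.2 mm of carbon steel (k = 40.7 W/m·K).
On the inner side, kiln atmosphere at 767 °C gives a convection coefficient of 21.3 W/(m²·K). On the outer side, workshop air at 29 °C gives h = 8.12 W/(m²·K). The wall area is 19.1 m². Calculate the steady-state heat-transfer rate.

Using the resistance-network approach (series):
R_inner film = 1/(h_i·A) = 1/(21.3×19.1) = 0.002458 K/W
R_silica brick = L/(kA) = 0.235/(1.14×19.1) = 0.01079 K/W
R_perlite board = L/(kA) = 0.021/(0.0559×19.1) = 0.01967 K/W
R_carbon steel = L/(kA) = 0.0022/(40.7×19.1) = 2.83×10^-6 K/W
R_outer film = 1/(h_o·A) = 1/(8.12×19.1) = 0.006448 K/W
R_total = 0.03937 K/W
Q = ΔT / R_total = 738 / 0.03937

Q ≈ 18700 W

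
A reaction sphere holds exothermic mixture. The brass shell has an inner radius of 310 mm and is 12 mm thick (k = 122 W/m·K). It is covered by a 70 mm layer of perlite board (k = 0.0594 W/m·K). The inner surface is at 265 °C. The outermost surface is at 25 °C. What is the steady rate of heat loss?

Q ≈ 323 W

Radial (spherical) resistances in series:
R_brass shell = (1/0.31 − 1/0.322)/(4π×122) = 7.841×10^-5 K/W
R_perlite board = (1/0.322 − 1/0.392)/(4π×0.0594) = 0.743 K/W
R_total = 0.743 K/W
Q = ΔT/R_total = 240/0.743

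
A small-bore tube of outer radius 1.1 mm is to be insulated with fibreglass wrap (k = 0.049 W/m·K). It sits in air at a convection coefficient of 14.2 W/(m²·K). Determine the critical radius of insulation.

For a cylinder r_cr = k/h = 0.049/14.2
r_cr = 3.45 mm; since the bare radius (1.1 mm) is below r_cr, adding a thin layer of insulation will *increase* heat loss.

r_cr ≈ 3.45 mm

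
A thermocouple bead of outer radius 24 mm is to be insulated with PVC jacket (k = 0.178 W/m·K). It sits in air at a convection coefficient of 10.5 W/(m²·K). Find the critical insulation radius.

For a sphere r_cr = 2k/h = 2×0.178/10.5
r_cr = 33.9 mm; since the bare radius (24 mm) is below r_cr, adding a thin layer of insulation will *increase* heat loss.

r_cr ≈ 33.9 mm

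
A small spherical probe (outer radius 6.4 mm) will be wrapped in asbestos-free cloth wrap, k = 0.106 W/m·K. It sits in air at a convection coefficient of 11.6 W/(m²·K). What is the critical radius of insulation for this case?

r_cr ≈ 18.3 mm

For a sphere r_cr = 2k/h = 2×0.106/11.6
r_cr = 18.3 mm; since the bare radius (6.4 mm) is below r_cr, adding a thin layer of insulation will *increase* heat loss.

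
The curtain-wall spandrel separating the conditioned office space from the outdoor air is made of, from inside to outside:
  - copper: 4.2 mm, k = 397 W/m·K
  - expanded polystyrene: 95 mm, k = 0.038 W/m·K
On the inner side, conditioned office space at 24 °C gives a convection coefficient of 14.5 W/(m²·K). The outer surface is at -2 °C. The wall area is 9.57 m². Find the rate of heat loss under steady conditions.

Using the resistance-network approach (series):
R_inner film = 1/(h_i·A) = 1/(14.5×9.57) = 0.007206 K/W
R_copper = L/(kA) = 0.0042/(397×9.57) = 1.105×10^-6 K/W
R_expanded polystyrene = L/(kA) = 0.095/(0.038×9.57) = 0.2612 K/W
R_total = 0.2684 K/W
Q = ΔT / R_total = 26 / 0.2684

Q ≈ 96.9 W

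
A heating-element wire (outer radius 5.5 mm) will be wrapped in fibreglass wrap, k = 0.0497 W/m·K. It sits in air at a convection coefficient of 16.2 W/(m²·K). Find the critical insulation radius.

r_cr ≈ 3.07 mm

For a cylinder r_cr = k/h = 0.0497/16.2
r_cr = 3.07 mm; since the bare radius (5.5 mm) is above r_cr, any added insulation will reduce heat loss.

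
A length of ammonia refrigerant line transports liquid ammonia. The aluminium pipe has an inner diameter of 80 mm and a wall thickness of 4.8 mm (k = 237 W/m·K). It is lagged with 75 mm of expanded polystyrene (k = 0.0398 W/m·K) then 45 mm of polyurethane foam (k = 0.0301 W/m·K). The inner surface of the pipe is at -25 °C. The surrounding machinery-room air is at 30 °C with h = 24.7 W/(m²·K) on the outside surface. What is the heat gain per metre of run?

q′ ≈ 9.72 W/m

Treating each annulus and film as a series resistance:
R_aluminium pipe wall = ln(44.8/40)/(2π×237×1) = 7.61×10^-5 K/W
R_expanded polystyrene = ln(119.8/44.8)/(2π×0.0398×1) = 3.933 K/W
R_polyurethane foam = ln(164.8/119.8)/(2π×0.0301×1) = 1.686 K/W
R_outer film = 1/(h_o·2πr_oL) = 1/(24.7×2π×0.1648×1) = 0.0391 K/W
R_total = 5.659 K/W
Q = ΔT/R_total = 55/5.659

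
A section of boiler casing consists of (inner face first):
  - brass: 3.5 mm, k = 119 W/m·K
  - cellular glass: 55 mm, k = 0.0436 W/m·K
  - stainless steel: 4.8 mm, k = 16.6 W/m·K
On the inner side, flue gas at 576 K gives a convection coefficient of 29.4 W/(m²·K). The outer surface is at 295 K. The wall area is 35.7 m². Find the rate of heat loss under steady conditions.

Q ≈ 7740 W

Treating each layer as a thermal resistance in series:
R_inner film = 1/(h_i·A) = 1/(29.4×35.7) = 9.528×10^-4 K/W
R_brass = L/(kA) = 0.0035/(119×35.7) = 8.239×10^-7 K/W
R_cellular glass = L/(kA) = 0.055/(0.0436×35.7) = 0.03534 K/W
R_stainless steel = L/(kA) = 0.0048/(16.6×35.7) = 8.1×10^-6 K/W
R_total = 0.0363 K/W
Q = ΔT / R_total = 281 / 0.0363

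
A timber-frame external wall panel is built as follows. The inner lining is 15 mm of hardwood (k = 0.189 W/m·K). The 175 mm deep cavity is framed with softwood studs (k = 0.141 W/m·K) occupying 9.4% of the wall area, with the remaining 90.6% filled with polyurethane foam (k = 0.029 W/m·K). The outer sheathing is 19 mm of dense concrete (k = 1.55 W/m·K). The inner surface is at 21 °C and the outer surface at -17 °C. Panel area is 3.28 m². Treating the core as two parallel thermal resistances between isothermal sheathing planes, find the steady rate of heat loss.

Q ≈ 27.6 W

Sheathing layers in series; stud and cavity paths in parallel between them.
R_inner = 0.015/(0.189×3.28) = 0.0242 K/W
R_stud  = 0.175/(0.141×0.094×3.28) = 4.025 K/W
R_cav   = 0.175/(0.029×0.906×3.28) = 2.031 K/W
1/R_core = 1/R_stud + 1/R_cav → R_core = 1.35 K/W
R_outer = 0.019/(1.55×3.28) = 0.003737 K/W
R_total = 1.378 K/W
Q = ΔT/R_total = 38/1.378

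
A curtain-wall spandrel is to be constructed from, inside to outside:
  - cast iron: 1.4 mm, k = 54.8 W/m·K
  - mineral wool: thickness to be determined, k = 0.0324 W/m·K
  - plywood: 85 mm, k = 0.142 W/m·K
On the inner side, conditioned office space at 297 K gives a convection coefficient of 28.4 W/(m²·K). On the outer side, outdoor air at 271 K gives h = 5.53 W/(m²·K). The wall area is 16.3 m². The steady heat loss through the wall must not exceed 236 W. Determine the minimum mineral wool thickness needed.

L ≈ 31.8 mm

Model the wall as resistances in series:
R_inner film = 1/(h_i·A) = 1/(28.4×16.3) = 0.00216 K/W
R_cast iron = L/(kA) = 0.0014/(54.8×16.3) = 1.567×10^-6 K/W
R_plywood = L/(kA) = 0.085/(0.142×16.3) = 0.03672 K/W
R_outer film = 1/(h_o·A) = 1/(5.53×16.3) = 0.01109 K/W
Sum of the known resistances R_other = 0.04998 K/W
Required total resistance R_tot = ΔT/Q_allow = 26/236 = 0.1102 K/W
R_mineral wool = R_tot − R_other = 0.06019 K/W
L = R·k·A = 0.06019×0.0324×16.3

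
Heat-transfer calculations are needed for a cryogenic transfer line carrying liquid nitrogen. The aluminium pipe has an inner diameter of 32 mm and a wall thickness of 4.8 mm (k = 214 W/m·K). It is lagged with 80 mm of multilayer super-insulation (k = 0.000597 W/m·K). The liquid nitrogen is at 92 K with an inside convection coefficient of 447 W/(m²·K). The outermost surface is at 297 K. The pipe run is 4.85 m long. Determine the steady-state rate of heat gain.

Q ≈ 2.36 W

Radial resistances (cylindrical: R_cond = ln(r_o/r_i)/(2πkL), R_conv = 1/(h·2πrL)):
R_inner film = 1/(h_i·2πr₁L) = 1/(447×2π×0.016×4.85) = 0.004588 K/W
R_aluminium pipe wall = ln(20.8/16)/(2π×214×4.85) = 4.023×10^-5 K/W
R_multilayer super-insulation = ln(100.8/20.8)/(2π×0.000597×4.85) = 86.75 K/W
R_total = 86.75 K/W
Q = ΔT/R_total = 205/86.75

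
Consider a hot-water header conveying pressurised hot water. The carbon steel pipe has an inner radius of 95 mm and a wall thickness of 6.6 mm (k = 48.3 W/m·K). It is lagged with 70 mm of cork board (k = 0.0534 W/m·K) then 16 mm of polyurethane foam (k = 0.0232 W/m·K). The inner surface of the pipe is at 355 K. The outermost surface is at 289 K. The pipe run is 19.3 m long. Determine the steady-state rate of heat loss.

Q ≈ 586 W

Cylindrical conduction, so R = ln(r₂/r₁)/(2πkL) per layer, in series:
R_carbon steel pipe wall = ln(101.6/95)/(2π×48.3×19.3) = 1.147×10^-5 K/W
R_cork board = ln(171.6/101.6)/(2π×0.0534×19.3) = 0.08094 K/W
R_polyurethane foam = ln(187.6/171.6)/(2π×0.0232×19.3) = 0.03169 K/W
R_total = 0.1126 K/W
Q = ΔT/R_total = 66/0.1126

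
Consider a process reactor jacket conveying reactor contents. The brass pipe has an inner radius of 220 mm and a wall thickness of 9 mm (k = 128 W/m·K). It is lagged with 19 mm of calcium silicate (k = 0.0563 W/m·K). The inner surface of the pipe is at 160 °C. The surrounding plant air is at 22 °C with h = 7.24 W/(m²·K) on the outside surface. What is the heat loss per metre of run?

Cylindrical conduction, so R = ln(r₂/r₁)/(2πkL) per layer, in series:
R_brass pipe wall = ln(229/220)/(2π×128×1) = 4.985×10^-5 K/W
R_calcium silicate = ln(248/229)/(2π×0.0563×1) = 0.2253 K/W
R_outer film = 1/(h_o·2πr_oL) = 1/(7.24×2π×0.248×1) = 0.08864 K/W
R_total = 0.314 K/W
Q = ΔT/R_total = 138/0.314

q′ ≈ 439 W/m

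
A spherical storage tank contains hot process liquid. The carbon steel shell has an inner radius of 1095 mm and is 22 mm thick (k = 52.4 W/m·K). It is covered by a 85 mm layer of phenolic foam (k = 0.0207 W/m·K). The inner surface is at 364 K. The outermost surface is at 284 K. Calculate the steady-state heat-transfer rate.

Each spherical layer contributes R = (1/r_i − 1/r_o)/(4πk):
R_carbon steel shell = (1/1.095 − 1/1.117)/(4π×52.4) = 2.732×10^-5 K/W
R_phenolic foam = (1/1.117 − 1/1.202)/(4π×0.0207) = 0.2434 K/W
R_total = 0.2434 K/W
Q = ΔT/R_total = 80/0.2434

Q ≈ 329 W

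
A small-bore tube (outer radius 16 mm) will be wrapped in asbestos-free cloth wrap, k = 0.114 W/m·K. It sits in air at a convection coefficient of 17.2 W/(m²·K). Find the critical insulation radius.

r_cr ≈ 6.63 mm

For a cylinder r_cr = k/h = 0.114/17.2
r_cr = 6.63 mm; since the bare radius (16 mm) is above r_cr, any added insulation will reduce heat loss.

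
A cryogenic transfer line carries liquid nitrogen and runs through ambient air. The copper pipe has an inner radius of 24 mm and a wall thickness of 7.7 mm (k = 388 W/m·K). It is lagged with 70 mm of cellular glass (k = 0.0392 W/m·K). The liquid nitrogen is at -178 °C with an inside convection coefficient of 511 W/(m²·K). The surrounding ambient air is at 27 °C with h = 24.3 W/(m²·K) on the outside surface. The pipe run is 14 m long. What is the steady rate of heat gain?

For a radial system each layer contributes R = ln(r_out/r_in)/(2πkL); films add R = 1/(hA).
R_inner film = 1/(h_i·2πr₁L) = 1/(511×2π×0.024×14) = 9.27×10^-4 K/W
R_copper pipe wall = ln(31.7/24)/(2π×388×14) = 8.153×10^-6 K/W
R_cellular glass = ln(101.7/31.7)/(2π×0.0392×14) = 0.3381 K/W
R_outer film = 1/(h_o·2πr_oL) = 1/(24.3×2π×0.1017×14) = 0.0046 K/W
R_total = 0.3436 K/W
Q = ΔT/R_total = 205/0.3436

Q ≈ 597 W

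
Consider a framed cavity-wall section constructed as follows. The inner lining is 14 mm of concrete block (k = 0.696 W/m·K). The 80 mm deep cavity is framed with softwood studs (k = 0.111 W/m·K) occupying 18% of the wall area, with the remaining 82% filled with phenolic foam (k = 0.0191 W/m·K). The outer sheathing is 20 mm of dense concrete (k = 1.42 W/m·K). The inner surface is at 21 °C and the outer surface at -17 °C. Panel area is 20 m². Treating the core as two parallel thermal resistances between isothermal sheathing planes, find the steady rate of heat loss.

Sheathing layers in series; stud and cavity paths in parallel between them.
R_inner = 0.014/(0.696×20) = 0.001006 K/W
R_stud  = 0.08/(0.111×0.18×20) = 0.2002 K/W
R_cav   = 0.08/(0.0191×0.82×20) = 0.2554 K/W
1/R_core = 1/R_stud + 1/R_cav → R_core = 0.1122 K/W
R_outer = 0.02/(1.42×20) = 7.042×10^-4 K/W
R_total = 0.1139 K/W
Q = ΔT/R_total = 38/0.1139

Q ≈ 334 W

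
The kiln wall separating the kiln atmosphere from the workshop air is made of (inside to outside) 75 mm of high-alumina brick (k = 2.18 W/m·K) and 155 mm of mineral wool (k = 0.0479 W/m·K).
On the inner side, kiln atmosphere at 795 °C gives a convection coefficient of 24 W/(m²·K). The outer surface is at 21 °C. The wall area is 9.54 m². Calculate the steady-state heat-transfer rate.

Series thermal resistances:
R_inner film = 1/(h_i·A) = 1/(24×9.54) = 0.004368 K/W
R_high-alumina brick = L/(kA) = 0.075/(2.18×9.54) = 0.003606 K/W
R_mineral wool = L/(kA) = 0.155/(0.0479×9.54) = 0.3392 K/W
R_total = 0.3472 K/W
Q = ΔT / R_total = 774 / 0.3472

Q ≈ 2230 W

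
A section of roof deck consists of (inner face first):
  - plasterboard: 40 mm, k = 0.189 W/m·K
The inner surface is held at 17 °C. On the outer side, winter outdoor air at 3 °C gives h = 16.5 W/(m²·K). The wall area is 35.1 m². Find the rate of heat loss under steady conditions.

Series thermal resistances:
R_plasterboard = L/(kA) = 0.04/(0.189×35.1) = 0.00603 K/W
R_outer film = 1/(h_o·A) = 1/(16.5×35.1) = 0.001727 K/W
R_total = 0.007756 K/W
Q = ΔT / R_total = 14 / 0.007756

Q ≈ 1800 W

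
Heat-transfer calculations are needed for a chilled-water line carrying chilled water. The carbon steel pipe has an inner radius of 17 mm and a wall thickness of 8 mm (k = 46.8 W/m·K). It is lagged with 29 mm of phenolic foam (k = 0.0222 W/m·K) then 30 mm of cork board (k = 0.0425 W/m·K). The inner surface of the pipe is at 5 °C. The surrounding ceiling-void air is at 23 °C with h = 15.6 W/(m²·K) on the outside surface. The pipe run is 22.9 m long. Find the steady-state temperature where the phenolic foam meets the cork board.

T ≈ 18.6 °C

For a radial system each layer contributes R = ln(r_out/r_in)/(2πkL); films add R = 1/(hA).
R_carbon steel pipe wall = ln(25/17)/(2π×46.8×22.9) = 5.727×10^-5 K/W
R_phenolic foam = ln(54/25)/(2π×0.0222×22.9) = 0.2411 K/W
R_cork board = ln(84/54)/(2π×0.0425×22.9) = 0.07225 K/W
R_outer film = 1/(h_o·2πr_oL) = 1/(15.6×2π×0.084×22.9) = 0.005304 K/W
R_total = 0.3187 K/W
Q = ΔT/R_total = 18/0.3187
Q = 56.5 W
T_interface = T_inner + Q·ΣR(inner→interface) = 5 + 56.5×0.2411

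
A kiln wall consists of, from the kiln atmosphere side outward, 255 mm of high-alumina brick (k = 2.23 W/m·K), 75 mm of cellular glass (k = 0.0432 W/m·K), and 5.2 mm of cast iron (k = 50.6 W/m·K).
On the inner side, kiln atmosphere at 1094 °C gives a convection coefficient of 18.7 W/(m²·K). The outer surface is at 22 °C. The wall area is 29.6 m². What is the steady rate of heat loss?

Q ≈ 16700 W

Treating each layer as a thermal resistance in series:
R_inner film = 1/(h_i·A) = 1/(18.7×29.6) = 0.001807 K/W
R_high-alumina brick = L/(kA) = 0.255/(2.23×29.6) = 0.003863 K/W
R_cellular glass = L/(kA) = 0.075/(0.0432×29.6) = 0.05865 K/W
R_cast iron = L/(kA) = 0.0052/(50.6×29.6) = 3.472×10^-6 K/W
R_total = 0.06433 K/W
Q = ΔT / R_total = 1072 / 0.06433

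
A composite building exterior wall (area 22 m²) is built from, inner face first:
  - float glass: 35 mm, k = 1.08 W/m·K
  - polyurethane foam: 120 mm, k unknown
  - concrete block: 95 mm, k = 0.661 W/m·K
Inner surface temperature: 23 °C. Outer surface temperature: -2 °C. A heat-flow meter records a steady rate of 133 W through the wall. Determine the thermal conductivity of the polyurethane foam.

Treating each layer as a thermal resistance in series:
R_float glass = L/(kA) = 0.035/(1.08×22) = 0.001473 K/W
R_concrete block = L/(kA) = 0.095/(0.661×22) = 0.006533 K/W
Sum of known resistances R_other = 0.008006 K/W
Total R = ΔT/Q = 25/133 = 0.188 K/W
R_polyurethane foam = R_total − R_other = 0.18 K/W
k = L/(R·A) = 0.12/(0.18×22)

k ≈ 0.0303 W/(m·K)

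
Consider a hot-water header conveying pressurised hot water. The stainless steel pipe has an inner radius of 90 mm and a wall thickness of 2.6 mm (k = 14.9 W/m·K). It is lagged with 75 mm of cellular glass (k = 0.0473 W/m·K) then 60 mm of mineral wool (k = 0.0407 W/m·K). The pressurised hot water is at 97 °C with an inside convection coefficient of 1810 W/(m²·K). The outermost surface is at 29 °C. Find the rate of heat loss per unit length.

q′ ≈ 21.3 W/m

Per-layer cylindrical resistances, series-summed:
R_inner film = 1/(h_i·2πr₁L) = 1/(1810×2π×0.09×1) = 9.77×10^-4 K/W
R_stainless steel pipe wall = ln(92.6/90)/(2π×14.9×1) = 3.042×10^-4 K/W
R_cellular glass = ln(167.6/92.6)/(2π×0.0473×1) = 1.996 K/W
R_mineral wool = ln(227.6/167.6)/(2π×0.0407×1) = 1.197 K/W
R_total = 3.194 K/W
Q = ΔT/R_total = 68/3.194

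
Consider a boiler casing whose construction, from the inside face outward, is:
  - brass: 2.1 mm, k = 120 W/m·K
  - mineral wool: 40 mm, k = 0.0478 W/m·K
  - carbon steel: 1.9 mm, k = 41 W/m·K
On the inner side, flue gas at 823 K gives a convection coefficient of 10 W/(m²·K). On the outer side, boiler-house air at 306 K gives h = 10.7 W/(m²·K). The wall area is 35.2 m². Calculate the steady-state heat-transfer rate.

Series thermal resistances:
R_inner film = 1/(h_i·A) = 1/(10×35.2) = 0.002841 K/W
R_brass = L/(kA) = 0.0021/(120×35.2) = 4.972×10^-7 K/W
R_mineral wool = L/(kA) = 0.04/(0.0478×35.2) = 0.02377 K/W
R_carbon steel = L/(kA) = 0.0019/(41×35.2) = 1.317×10^-6 K/W
R_outer film = 1/(h_o·A) = 1/(10.7×35.2) = 0.002655 K/W
R_total = 0.02927 K/W
Q = ΔT / R_total = 517 / 0.02927

Q ≈ 17700 W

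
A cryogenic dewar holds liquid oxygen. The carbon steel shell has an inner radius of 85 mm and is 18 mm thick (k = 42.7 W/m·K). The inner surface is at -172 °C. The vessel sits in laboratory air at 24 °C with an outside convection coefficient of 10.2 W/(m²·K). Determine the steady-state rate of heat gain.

Each spherical layer contributes R = (1/r_i − 1/r_o)/(4πk):
R_carbon steel shell = (1/0.085 − 1/0.103)/(4π×42.7) = 0.003832 K/W
R_outer film = 1/(h·4πr_o²) = 1/(10.2×4π×0.103²) = 0.7354 K/W
R_total = 0.7392 K/W
Q = ΔT/R_total = 196/0.7392

Q ≈ 265 W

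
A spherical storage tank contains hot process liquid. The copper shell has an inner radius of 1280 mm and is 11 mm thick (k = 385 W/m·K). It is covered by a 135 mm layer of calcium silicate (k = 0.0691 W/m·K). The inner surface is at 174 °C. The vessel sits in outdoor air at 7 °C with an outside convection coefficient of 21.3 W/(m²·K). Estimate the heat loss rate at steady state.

Spherical conduction: R = (1/r_in − 1/r_out)/(4πk) per layer; series-sum.
R_copper shell = (1/1.28 − 1/1.291)/(4π×385) = 1.376×10^-6 K/W
R_calcium silicate = (1/1.291 − 1/1.426)/(4π×0.0691) = 0.08445 K/W
R_outer film = 1/(h·4πr_o²) = 1/(21.3×4π×1.426²) = 0.001837 K/W
R_total = 0.08629 K/W
Q = ΔT/R_total = 167/0.08629

Q ≈ 1940 W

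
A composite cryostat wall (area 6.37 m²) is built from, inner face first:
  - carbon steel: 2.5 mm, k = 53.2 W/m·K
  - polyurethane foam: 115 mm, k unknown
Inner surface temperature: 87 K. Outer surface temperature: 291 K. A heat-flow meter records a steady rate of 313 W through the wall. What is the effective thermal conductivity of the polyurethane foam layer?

Treating each layer as a thermal resistance in series:
R_carbon steel = L/(kA) = 0.0025/(53.2×6.37) = 7.377×10^-6 K/W
Sum of known resistances R_other = 7.377×10^-6 K/W
Total R = ΔT/Q = 204/313 = 0.6518 K/W
R_polyurethane foam = R_total − R_other = 0.6517 K/W
k = L/(R·A) = 0.115/(0.6517×6.37)

k ≈ 0.0277 W/(m·K)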